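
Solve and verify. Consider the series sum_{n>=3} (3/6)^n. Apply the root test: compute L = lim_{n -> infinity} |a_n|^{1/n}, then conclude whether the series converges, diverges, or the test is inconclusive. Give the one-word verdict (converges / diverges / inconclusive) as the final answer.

Let a_n denote the general term. Form |a_n|^(1/n) and simplify:
|a_n|^(1/n) = 1/2
Take the limit as n -> infinity: L = 1/2.
Since L = 1/2 < 1, the root test implies convergence.

converges


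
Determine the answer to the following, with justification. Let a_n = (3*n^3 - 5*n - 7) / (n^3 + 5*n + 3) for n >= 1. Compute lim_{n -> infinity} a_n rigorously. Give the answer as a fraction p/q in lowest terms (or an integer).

Divide numerator and denominator by n^3, the highest power:
numerator / n^3 = 3 - 5/n^2 - 7/n^3
denominator / n^3 = 1 + 5/n^2 + 3/n^3
As n -> infinity, all terms of the form c/n^k (k >= 1) tend to 0.
So numerator / n^3 -> 3 and denominator / n^3 -> 1.
Therefore lim a_n = 3.

3


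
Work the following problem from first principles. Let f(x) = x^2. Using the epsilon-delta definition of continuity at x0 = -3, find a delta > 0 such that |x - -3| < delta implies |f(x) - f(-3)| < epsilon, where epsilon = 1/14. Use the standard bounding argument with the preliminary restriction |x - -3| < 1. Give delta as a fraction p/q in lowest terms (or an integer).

Factor: |x^2 - (-3)^2| = |x - -3| * |x + -3|.
Impose |x - -3| < 1 first. Then |x + -3| = |(x - -3) + 2*(-3)| <= |x - -3| + 2*|-3| < 1 + 6 = 7.
So |x^2 - (-3)^2| < delta * 7.
We need delta * 7 <= 1/14, i.e. delta <= 1/14/7 = 1/98.
Since 1/98 < 1, this is tighter than 1; take delta = 1/98.
So delta = 1/98 works.

1/98


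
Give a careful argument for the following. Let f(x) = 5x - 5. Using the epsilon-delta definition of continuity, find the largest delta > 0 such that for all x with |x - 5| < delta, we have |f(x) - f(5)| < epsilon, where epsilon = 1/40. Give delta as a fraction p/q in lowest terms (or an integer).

We compute f(5) = 5*(5) - 5 = 20.
|f(x) - f(5)| = |5x - 5 - (20)| = |5(x - 5)| = 5|x - 5|.
We need 5|x - 5| < 1/40, i.e. |x - 5| < 1/40 / 5 = 1/200.
So any delta <= 1/200 works. Conversely, if delta > 1/200, then x = 5 + 1/200 satisfies |x - 5| = 1/200 < delta but |f(x) - f(5)| = 5 * 1/200 = 1/40, which is not < 1/40; so no larger delta works.
Hence the largest such delta is 1/200.

1/200


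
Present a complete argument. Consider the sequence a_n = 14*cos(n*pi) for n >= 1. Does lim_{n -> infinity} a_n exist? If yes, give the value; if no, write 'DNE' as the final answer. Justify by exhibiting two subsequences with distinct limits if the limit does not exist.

Examine the behaviour of a_n along subsequences.
cos(n*pi) = (-1)^n, so a_n = 14*(-1)^n. a_{2k} = 14 -> 14. a_{2k+1} = -14 -> -14.
Since these two subsequential limits are 14 and -14, distinct, the full sequence cannot converge (a convergent sequence has all subsequences tending to the same limit). So lim a_n does not exist.

DNE


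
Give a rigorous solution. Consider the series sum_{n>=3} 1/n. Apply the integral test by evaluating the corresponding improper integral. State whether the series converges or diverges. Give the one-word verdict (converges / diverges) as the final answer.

Let f(x) = 1/x. Then f is positive, continuous, and decreasing on [3, infinity), so the integral test applies.
Compute the improper integral int_{3}^infinity f(x) dx:
  antiderivative F(x) = log(x).
  As x -> infinity, log(x) -> infinity.
  So int = infinity - log(3) = infinity. By the integral test, the series diverges.

diverges


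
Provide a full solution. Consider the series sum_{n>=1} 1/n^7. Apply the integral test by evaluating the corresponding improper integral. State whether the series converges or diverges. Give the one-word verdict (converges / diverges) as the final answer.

Let f(x) = x^(-7). Then f is positive, continuous, and decreasing on [1, infinity), so the integral test applies.
Compute the improper integral int_{1}^infinity f(x) dx:
  antiderivative F(x) = -1/(6*x^6).
  As x -> infinity, F(x) -> 0 (since p = 7 > 1).
  So int = F(infinity) - F(1) = 0 - (-1/6) = 1/6.
  Finite, so by the integral test, the series converges.

converges


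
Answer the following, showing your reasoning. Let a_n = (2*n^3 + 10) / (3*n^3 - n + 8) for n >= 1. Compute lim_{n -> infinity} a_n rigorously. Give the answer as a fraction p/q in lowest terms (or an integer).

Divide numerator and denominator by n^3, the highest power:
numerator / n^3 = 2 + 10/n^3
denominator / n^3 = 3 - 1/n^2 + 8/n^3
As n -> infinity, all terms of the form c/n^k (k >= 1) tend to 0.
So numerator / n^3 -> 2 and denominator / n^3 -> 3.
Therefore lim a_n = 2/3.

2/3


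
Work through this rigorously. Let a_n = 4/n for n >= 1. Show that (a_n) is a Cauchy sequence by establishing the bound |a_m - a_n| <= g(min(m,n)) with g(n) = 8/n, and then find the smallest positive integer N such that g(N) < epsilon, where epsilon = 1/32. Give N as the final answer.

For any m, n >= 1, by the triangle inequality:
|a_m - a_n| = |4/m - 4/n| <= 4*1/m + 4*1/n <= 8/min(m,n).
So g(n) = 8/n bounds the Cauchy difference. Since g(n) -> 0, (a_n) is Cauchy.
Now solve g(N) < 1/32: 8/N < 1/32 <=> N > 8 / (1/32) = 256.
The smallest integer strictly greater than 256 is N = 257.
Check: g(257) = 8/257 = 8/257 < 1/32; g(256) = 1/32 >= 1/32. So N = 257.

257


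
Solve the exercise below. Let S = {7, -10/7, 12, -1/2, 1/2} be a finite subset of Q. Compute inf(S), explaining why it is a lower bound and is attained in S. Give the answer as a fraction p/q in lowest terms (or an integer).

S is finite, so inf(S) = min(S).
Sorted increasing:
-10/7, -1/2, 1/2, 7, 12
The extremum is -10/7.
For every x in S, x >= -10/7. And -10/7 is in S, so it is attained.
Therefore inf(S) = -10/7.

-10/7


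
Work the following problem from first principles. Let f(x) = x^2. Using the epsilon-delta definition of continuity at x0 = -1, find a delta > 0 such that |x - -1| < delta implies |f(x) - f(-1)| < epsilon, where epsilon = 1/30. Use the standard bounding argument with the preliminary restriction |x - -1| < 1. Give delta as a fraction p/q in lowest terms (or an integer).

Factor: |x^2 - (-1)^2| = |x - -1| * |x + -1|.
Impose |x - -1| < 1 first. Then |x + -1| = |(x - -1) + 2*(-1)| <= |x - -1| + 2*|-1| < 1 + 2 = 3.
So |x^2 - (-1)^2| < delta * 3.
We need delta * 3 <= 1/30, i.e. delta <= 1/30/3 = 1/90.
Since 1/90 < 1, this is tighter than 1; take delta = 1/90.
So delta = 1/90 works.

1/90


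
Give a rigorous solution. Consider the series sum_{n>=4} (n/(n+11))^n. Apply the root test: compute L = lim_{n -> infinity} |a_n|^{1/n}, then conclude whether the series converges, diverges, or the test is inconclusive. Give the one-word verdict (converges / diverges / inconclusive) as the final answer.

Let a_n denote the general term. Form |a_n|^(1/n) and simplify:
|a_n|^(1/n) = n/(n + 11)
Take the limit as n -> infinity: L = 1.
Since L = 1, the root test is inconclusive. (In fact a_n = (n/(n+11))^n -> e^(-11) != 0, so the nth-term test shows divergence; but the root test itself gives no conclusion.)

inconclusive


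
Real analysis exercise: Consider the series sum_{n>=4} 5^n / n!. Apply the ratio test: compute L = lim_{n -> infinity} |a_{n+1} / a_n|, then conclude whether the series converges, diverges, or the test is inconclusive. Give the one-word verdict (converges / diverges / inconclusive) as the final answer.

Let a_n denote the general term. Form the ratio a_{n+1}/a_n and simplify:
a_{n+1}/a_n = 5/(n + 1)
Take the limit as n -> infinity: L = 0.
Since L = 0 < 1, the ratio test implies the series converges.

converges


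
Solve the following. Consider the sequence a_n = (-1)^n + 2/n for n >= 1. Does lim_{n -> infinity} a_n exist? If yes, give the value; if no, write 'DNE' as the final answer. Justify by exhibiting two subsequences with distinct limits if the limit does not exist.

Examine the behaviour of a_n along subsequences.
a_{2k} = 1 + 2/(2k) -> 1. a_{2k+1} = -1 + 2/(2k+1) -> -1.
Since these two subsequential limits are 1 and -1, distinct, the full sequence cannot converge (a convergent sequence has all subsequences tending to the same limit). So lim a_n does not exist.

DNE


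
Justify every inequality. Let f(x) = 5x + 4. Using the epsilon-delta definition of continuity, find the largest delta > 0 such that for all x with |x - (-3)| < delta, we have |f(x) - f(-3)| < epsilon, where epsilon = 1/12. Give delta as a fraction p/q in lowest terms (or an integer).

We compute f(-3) = 5*(-3) + 4 = -11.
|f(x) - f(-3)| = |5x + 4 - (-11)| = |5(x - (-3))| = 5|x - (-3)|.
We need 5|x - (-3)| < 1/12, i.e. |x - (-3)| < 1/12 / 5 = 1/60.
So any delta <= 1/60 works. Conversely, if delta > 1/60, then x = -3 + 1/60 satisfies |x - (-3)| = 1/60 < delta but |f(x) - f(-3)| = 5 * 1/60 = 1/12, which is not < 1/12; so no larger delta works.
Hence the largest such delta is 1/60.

1/60


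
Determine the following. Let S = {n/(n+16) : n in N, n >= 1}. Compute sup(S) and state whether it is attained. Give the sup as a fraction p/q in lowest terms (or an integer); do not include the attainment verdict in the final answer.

Analysis:
- Values: 1/17, 1/9, 3/19, 1/5, ... strictly increasing.
- Minimum is 1/17 (n=1); inf = 1/17 (attained).
- n/(n+16) = 1 - 16/(n+16) -> 1 from below as n -> infinity, and never equals 1.
- So sup = 1 (not attained).
Conclusion: sup(S) = 1, not attained in S.

1


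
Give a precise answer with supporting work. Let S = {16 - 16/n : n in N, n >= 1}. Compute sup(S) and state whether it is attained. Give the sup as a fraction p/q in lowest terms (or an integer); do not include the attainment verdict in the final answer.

Analysis:
- Values: 0, 8, 32/3, 12, ... strictly increasing.
- Minimum is 0 (n=1); inf = 0 (attained).
- 16 - 16/n -> 16 from below; sup = 16, not attained.
Conclusion: sup(S) = 16, not attained in S.

16


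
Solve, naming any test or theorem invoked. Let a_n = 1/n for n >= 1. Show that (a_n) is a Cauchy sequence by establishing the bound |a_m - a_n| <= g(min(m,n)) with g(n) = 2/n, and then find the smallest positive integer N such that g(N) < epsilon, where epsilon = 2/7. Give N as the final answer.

For any m, n >= 1, by the triangle inequality:
|a_m - a_n| = |1/m - 1/n| <= 1/m + 1/n <= 2/min(m,n).
So g(n) = 2/n bounds the Cauchy difference. Since g(n) -> 0, (a_n) is Cauchy.
Now solve g(N) < 2/7: 2/N < 2/7 <=> N > 2 / (2/7) = 7.
The smallest integer strictly greater than 7 is N = 8.
Check: g(8) = 2/8 = 1/4 < 2/7; g(7) = 2/7 >= 2/7. So N = 8.

8


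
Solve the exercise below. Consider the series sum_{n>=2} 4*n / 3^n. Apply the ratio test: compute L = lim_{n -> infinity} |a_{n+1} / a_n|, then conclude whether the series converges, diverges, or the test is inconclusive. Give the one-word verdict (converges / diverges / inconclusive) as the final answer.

Let a_n denote the general term. Form the ratio a_{n+1}/a_n and simplify:
a_{n+1}/a_n = (n + 1)/(3*n)
Take the limit as n -> infinity: L = 1/3.
Since L = 1/3 < 1, the ratio test implies the series converges.

converges


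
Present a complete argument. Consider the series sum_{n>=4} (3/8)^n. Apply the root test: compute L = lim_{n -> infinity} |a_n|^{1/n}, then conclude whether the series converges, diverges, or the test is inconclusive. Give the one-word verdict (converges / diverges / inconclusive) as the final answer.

Let a_n denote the general term. Form |a_n|^(1/n) and simplify:
|a_n|^(1/n) = 3/8
Take the limit as n -> infinity: L = 3/8.
Since L = 3/8 < 1, the root test implies convergence.

converges


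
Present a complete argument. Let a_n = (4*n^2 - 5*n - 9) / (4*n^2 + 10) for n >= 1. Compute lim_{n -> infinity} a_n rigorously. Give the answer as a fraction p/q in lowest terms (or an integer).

Divide numerator and denominator by n^2, the highest power:
numerator / n^2 = 4 - 5/n - 9/n^2
denominator / n^2 = 4 + 10/n^2
As n -> infinity, all terms of the form c/n^k (k >= 1) tend to 0.
So numerator / n^2 -> 4 and denominator / n^2 -> 4.
Therefore lim a_n = 1.

1


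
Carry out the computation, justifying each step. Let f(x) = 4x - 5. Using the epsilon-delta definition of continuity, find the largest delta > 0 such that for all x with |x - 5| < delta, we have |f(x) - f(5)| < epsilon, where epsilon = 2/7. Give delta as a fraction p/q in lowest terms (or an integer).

We compute f(5) = 4*(5) - 5 = 15.
|f(x) - f(5)| = |4x - 5 - (15)| = |4(x - 5)| = 4|x - 5|.
We need 4|x - 5| < 2/7, i.e. |x - 5| < 2/7 / 4 = 1/14.
So any delta <= 1/14 works. Conversely, if delta > 1/14, then x = 5 + 1/14 satisfies |x - 5| = 1/14 < delta but |f(x) - f(5)| = 4 * 1/14 = 2/7, which is not < 2/7; so no larger delta works.
Hence the largest such delta is 1/14.

1/14


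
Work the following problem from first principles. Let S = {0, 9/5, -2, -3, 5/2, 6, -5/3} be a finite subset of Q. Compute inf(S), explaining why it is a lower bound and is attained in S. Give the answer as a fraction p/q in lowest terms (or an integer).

S is finite, so inf(S) = min(S).
Sorted increasing:
-3, -2, -5/3, 0, 9/5, 5/2, 6
The extremum is -3.
For every x in S, x >= -3. And -3 is in S, so it is attained.
Therefore inf(S) = -3.

-3


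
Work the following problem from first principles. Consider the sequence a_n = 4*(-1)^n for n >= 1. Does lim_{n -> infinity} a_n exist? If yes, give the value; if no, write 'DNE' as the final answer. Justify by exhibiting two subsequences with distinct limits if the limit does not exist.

Examine the behaviour of a_n along subsequences.
Even-n subsequence a_{2k} = 4 -> 4. Odd-n subsequence a_{2k+1} = -4 -> -4.
Since these two subsequential limits are 4 and -4, distinct, the full sequence cannot converge (a convergent sequence has all subsequences tending to the same limit). So lim a_n does not exist.

DNE


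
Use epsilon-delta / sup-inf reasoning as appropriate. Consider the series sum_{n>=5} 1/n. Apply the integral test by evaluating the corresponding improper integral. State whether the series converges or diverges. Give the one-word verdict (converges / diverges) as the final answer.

Let f(x) = 1/x. Then f is positive, continuous, and decreasing on [5, infinity), so the integral test applies.
Compute the improper integral int_{5}^infinity f(x) dx:
  antiderivative F(x) = log(x).
  As x -> infinity, log(x) -> infinity.
  So int = infinity - log(5) = infinity. By the integral test, the series diverges.

diverges


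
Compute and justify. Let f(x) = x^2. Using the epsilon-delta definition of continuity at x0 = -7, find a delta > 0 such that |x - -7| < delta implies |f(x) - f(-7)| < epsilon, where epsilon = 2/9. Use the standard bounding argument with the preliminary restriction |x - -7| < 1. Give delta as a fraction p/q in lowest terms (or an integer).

Factor: |x^2 - (-7)^2| = |x - -7| * |x + -7|.
Impose |x - -7| < 1 first. Then |x + -7| = |(x - -7) + 2*(-7)| <= |x - -7| + 2*|-7| < 1 + 14 = 15.
So |x^2 - (-7)^2| < delta * 15.
We need delta * 15 <= 2/9, i.e. delta <= 2/9/15 = 2/135.
Since 2/135 < 1, this is tighter than 1; take delta = 2/135.
So delta = 2/135 works.

2/135


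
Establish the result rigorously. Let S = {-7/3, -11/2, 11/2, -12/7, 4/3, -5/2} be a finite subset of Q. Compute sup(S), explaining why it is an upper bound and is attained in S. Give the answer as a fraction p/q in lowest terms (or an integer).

S is finite, so sup(S) = max(S).
Sorted decreasing:
11/2, 4/3, -12/7, -7/3, -5/2, -11/2
The extremum is 11/2.
For every x in S, x <= 11/2. And 11/2 is in S, so it is attained.
Therefore sup(S) = 11/2.

11/2


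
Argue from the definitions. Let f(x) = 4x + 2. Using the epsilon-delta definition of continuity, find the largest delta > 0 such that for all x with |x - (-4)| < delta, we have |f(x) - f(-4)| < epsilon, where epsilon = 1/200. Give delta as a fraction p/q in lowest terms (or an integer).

We compute f(-4) = 4*(-4) + 2 = -14.
|f(x) - f(-4)| = |4x + 2 - (-14)| = |4(x - (-4))| = 4|x - (-4)|.
We need 4|x - (-4)| < 1/200, i.e. |x - (-4)| < 1/200 / 4 = 1/800.
So any delta <= 1/800 works. Conversely, if delta > 1/800, then x = -4 + 1/800 satisfies |x - (-4)| = 1/800 < delta but |f(x) - f(-4)| = 4 * 1/800 = 1/200, which is not < 1/200; so no larger delta works.
Hence the largest such delta is 1/800.

1/800


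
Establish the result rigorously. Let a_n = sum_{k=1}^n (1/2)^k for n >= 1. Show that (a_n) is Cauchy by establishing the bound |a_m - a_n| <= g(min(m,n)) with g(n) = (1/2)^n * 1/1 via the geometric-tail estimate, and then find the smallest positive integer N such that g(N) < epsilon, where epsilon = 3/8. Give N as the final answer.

For m > n >= 1: |a_m - a_n| = sum_{k=n+1}^m (1/2)^k < sum_{k=n+1}^infinity (1/2)^k = (1/2)^(n+1) / (1 - 1/2) = (1/2)^n * (1/2) * (2/1) = (1/2)^n * 1/1.
So g(n) = (1/2)^n / 1. Since g(n) -> 0, (a_n) is Cauchy.
Now solve g(N) < 3/8: (1/2)^N / 1 < 3/8 <=> 2^N > 1 / (1 * 3/8) = 8/3.
Check powers of 2: 2^1 = 2 <= 8/3, 2^2 = 4 > 8/3.
So the smallest such N is 2. Check: g(2) = 1/(1 * 4) = 1/4 < 3/8.

2


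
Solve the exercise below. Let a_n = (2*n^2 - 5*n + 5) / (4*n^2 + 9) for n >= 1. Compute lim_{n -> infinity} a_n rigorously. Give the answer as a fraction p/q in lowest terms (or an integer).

Divide numerator and denominator by n^2, the highest power:
numerator / n^2 = 2 - 5/n + 5/n^2
denominator / n^2 = 4 + 9/n^2
As n -> infinity, all terms of the form c/n^k (k >= 1) tend to 0.
So numerator / n^2 -> 2 and denominator / n^2 -> 4.
Therefore lim a_n = 1/2.

1/2


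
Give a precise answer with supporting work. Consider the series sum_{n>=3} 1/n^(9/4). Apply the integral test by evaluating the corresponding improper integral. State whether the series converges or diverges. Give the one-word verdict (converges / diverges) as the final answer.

Let f(x) = x^(-9/4). Then f is positive, continuous, and decreasing on [3, infinity), so the integral test applies.
Compute the improper integral int_{3}^infinity f(x) dx:
  antiderivative F(x) = -4/(5*x^(5/4)).
  As x -> infinity, F(x) -> 0 (since p = 9/4 > 1).
  So int = F(infinity) - F(3) = 0 - (-4*3^(3/4)/45) = 4*3^(3/4)/45.
  Finite, so by the integral test, the series converges.

converges


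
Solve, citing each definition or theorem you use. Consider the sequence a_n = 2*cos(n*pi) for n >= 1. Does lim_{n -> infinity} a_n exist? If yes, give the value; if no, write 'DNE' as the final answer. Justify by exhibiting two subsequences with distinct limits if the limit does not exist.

Examine the behaviour of a_n along subsequences.
cos(n*pi) = (-1)^n, so a_n = 2*(-1)^n. a_{2k} = 2 -> 2. a_{2k+1} = -2 -> -2.
Since these two subsequential limits are 2 and -2, distinct, the full sequence cannot converge (a convergent sequence has all subsequences tending to the same limit). So lim a_n does not exist.

DNE


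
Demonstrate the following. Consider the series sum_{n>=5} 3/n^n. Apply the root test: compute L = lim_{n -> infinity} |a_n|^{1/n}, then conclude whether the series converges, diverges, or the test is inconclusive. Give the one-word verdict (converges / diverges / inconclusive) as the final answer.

Let a_n denote the general term. Form |a_n|^(1/n) and simplify:
|a_n|^(1/n) = 3^(1/n)/n
Take the limit as n -> infinity: L = 0.
Since L = 0 < 1, the root test implies convergence.

converges


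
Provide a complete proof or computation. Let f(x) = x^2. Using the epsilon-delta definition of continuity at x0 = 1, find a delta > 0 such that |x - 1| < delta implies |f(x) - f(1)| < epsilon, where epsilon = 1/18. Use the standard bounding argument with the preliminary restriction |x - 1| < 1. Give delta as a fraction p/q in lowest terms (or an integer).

Factor: |x^2 - (1)^2| = |x - 1| * |x + 1|.
Impose |x - 1| < 1 first. Then |x + 1| = |(x - 1) + 2*(1)| <= |x - 1| + 2*|1| < 1 + 2 = 3.
So |x^2 - (1)^2| < delta * 3.
We need delta * 3 <= 1/18, i.e. delta <= 1/18/3 = 1/54.
Since 1/54 < 1, this is tighter than 1; take delta = 1/54.
So delta = 1/54 works.

1/54


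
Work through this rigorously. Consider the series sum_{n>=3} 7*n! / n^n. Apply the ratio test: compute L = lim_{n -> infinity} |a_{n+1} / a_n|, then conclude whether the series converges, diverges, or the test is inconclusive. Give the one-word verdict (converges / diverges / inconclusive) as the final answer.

Let a_n denote the general term. Form the ratio a_{n+1}/a_n and simplify:
a_{n+1}/a_n = (n/(n + 1))^n
Take the limit as n -> infinity: L = exp(-1).
Since L = exp(-1) < 1, the ratio test implies the series converges.

converges


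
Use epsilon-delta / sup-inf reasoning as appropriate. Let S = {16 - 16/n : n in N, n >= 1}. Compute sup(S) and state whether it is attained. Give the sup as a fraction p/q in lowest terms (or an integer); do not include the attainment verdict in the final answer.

Analysis:
- Values: 0, 8, 32/3, 12, ... strictly increasing.
- Minimum is 0 (n=1); inf = 0 (attained).
- 16 - 16/n -> 16 from below; sup = 16, not attained.
Conclusion: sup(S) = 16, not attained in S.

16


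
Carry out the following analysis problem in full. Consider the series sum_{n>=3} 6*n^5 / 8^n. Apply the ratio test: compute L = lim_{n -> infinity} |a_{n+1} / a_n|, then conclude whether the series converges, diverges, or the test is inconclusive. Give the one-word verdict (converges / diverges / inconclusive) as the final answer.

Let a_n denote the general term. Form the ratio a_{n+1}/a_n and simplify:
a_{n+1}/a_n = (n + 1)^5/(8*n^5)
Take the limit as n -> infinity: L = 1/8.
Since L = 1/8 < 1, the ratio test implies the series converges.

converges


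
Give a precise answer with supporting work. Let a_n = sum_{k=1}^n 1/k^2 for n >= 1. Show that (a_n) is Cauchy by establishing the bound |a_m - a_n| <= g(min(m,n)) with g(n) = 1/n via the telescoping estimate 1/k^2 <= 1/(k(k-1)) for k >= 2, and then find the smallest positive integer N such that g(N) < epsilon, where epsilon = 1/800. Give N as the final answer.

For m > n >= 1: |a_m - a_n| = sum_{k=n+1}^m 1/k^2.
Use 1/k^2 <= 1/(k(k-1)) = 1/(k-1) - 1/k for k >= 2:
sum_{k=n+1}^m 1/k^2 <= sum_{k=n+1}^m (1/(k-1) - 1/k) = 1/n - 1/m <= 1/n.
By symmetry the same bound holds with n,m swapped, so |a_m - a_n| <= 1/min(m,n) = g(min(m,n)). Since g(n) -> 0, (a_n) is Cauchy.
Now solve g(N) < 1/800: 1/N < 1/800 <=> N > 1/(1/800) = 800.
The smallest integer strictly greater than 800 is N = 801.
Check: g(801) = 1/801 < 1/800; g(800) = 1/800 >= 1/800. So N = 801.

801


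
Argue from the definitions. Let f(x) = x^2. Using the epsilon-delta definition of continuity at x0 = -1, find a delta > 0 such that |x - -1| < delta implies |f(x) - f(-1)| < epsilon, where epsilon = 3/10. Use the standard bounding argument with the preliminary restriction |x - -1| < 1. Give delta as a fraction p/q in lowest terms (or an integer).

Factor: |x^2 - (-1)^2| = |x - -1| * |x + -1|.
Impose |x - -1| < 1 first. Then |x + -1| = |(x - -1) + 2*(-1)| <= |x - -1| + 2*|-1| < 1 + 2 = 3.
So |x^2 - (-1)^2| < delta * 3.
We need delta * 3 <= 3/10, i.e. delta <= 3/10/3 = 1/10.
Since 1/10 < 1, this is tighter than 1; take delta = 1/10.
So delta = 1/10 works.

1/10


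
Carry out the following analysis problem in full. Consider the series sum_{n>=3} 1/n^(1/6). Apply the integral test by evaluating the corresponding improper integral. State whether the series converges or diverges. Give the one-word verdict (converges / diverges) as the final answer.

Let f(x) = x^(-1/6). Then f is positive, continuous, and decreasing on [3, infinity), so the integral test applies.
Compute the improper integral int_{3}^infinity f(x) dx:
  antiderivative F(x) = 6*x^(5/6)/5.
  As x -> infinity, F(x) -> infinity (since p = 1/6 < 1).
  So the integral diverges. By the integral test, the series diverges.

diverges


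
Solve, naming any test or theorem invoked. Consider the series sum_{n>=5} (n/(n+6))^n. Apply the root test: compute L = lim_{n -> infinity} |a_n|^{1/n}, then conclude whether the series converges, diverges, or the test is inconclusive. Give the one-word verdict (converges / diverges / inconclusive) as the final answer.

Let a_n denote the general term. Form |a_n|^(1/n) and simplify:
|a_n|^(1/n) = n/(n + 6)
Take the limit as n -> infinity: L = 1.
Since L = 1, the root test is inconclusive. (In fact a_n = (n/(n+6))^n -> e^(-6) != 0, so the nth-term test shows divergence; but the root test itself gives no conclusion.)

inconclusive


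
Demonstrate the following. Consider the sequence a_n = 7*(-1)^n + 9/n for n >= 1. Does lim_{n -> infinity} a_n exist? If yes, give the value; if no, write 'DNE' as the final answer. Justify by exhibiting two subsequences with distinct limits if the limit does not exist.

Examine the behaviour of a_n along subsequences.
a_{2k} = 7 + 9/(2k) -> 7. a_{2k+1} = -7 + 9/(2k+1) -> -7.
Since these two subsequential limits are 7 and -7, distinct, the full sequence cannot converge (a convergent sequence has all subsequences tending to the same limit). So lim a_n does not exist.

DNE


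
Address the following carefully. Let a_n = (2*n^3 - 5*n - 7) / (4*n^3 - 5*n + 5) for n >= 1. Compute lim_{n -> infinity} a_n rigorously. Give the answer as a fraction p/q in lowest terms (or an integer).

Divide numerator and denominator by n^3, the highest power:
numerator / n^3 = 2 - 5/n^2 - 7/n^3
denominator / n^3 = 4 - 5/n^2 + 5/n^3
As n -> infinity, all terms of the form c/n^k (k >= 1) tend to 0.
So numerator / n^3 -> 2 and denominator / n^3 -> 4.
Therefore lim a_n = 1/2.

1/2


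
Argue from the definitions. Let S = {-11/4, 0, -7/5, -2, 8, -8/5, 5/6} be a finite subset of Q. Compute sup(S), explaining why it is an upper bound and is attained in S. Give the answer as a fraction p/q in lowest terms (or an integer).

S is finite, so sup(S) = max(S).
Sorted decreasing:
8, 5/6, 0, -7/5, -8/5, -2, -11/4
The extremum is 8.
For every x in S, x <= 8. And 8 is in S, so it is attained.
Therefore sup(S) = 8.

8


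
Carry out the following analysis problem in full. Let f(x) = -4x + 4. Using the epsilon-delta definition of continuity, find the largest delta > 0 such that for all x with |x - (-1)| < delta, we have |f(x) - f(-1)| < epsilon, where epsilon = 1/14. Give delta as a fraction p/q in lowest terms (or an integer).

We compute f(-1) = -4*(-1) + 4 = 8.
|f(x) - f(-1)| = |-4x + 4 - (8)| = |-4(x - (-1))| = 4|x - (-1)|.
We need 4|x - (-1)| < 1/14, i.e. |x - (-1)| < 1/14 / 4 = 1/56.
So any delta <= 1/56 works. Conversely, if delta > 1/56, then x = -1 + 1/56 satisfies |x - (-1)| = 1/56 < delta but |f(x) - f(-1)| = 4 * 1/56 = 1/14, which is not < 1/14; so no larger delta works.
Hence the largest such delta is 1/56.

1/56


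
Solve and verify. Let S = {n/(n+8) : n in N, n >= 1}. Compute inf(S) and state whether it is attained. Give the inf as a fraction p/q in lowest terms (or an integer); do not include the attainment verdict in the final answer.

Analysis:
- Values: 1/9, 1/5, 3/11, 1/3, ... strictly increasing.
- Minimum is 1/9 (n=1); inf = 1/9 (attained).
- n/(n+8) = 1 - 8/(n+8) -> 1 from below as n -> infinity, and never equals 1.
- So sup = 1 (not attained).
Conclusion: inf(S) = 1/9, attained in S.

1/9


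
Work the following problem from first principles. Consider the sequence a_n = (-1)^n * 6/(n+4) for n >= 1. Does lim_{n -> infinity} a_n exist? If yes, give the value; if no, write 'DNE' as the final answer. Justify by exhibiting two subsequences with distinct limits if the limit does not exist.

Examine the behaviour of a_n along subsequences.
Even-n subsequence a_{2k} = 6/(2k+4) -> 0. Odd-n subsequence a_{2k+1} = -6/(2k+5) -> 0. Both tend to 0, which suggests the limit is 0; verify directly.
|a_n - 0| = 6/(n+4) < 6/n for every n >= 1.
Given epsilon > 0, choose a positive integer N > 6/epsilon. Then for all n >= N, |a_n| < 6/n <= 6/N < epsilon.
So by the definition of the limit, lim a_n exists and equals 0.

0


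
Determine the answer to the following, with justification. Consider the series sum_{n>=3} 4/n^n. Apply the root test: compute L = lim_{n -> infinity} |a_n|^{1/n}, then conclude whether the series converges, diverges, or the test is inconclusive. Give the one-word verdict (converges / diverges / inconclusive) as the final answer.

Let a_n denote the general term. Form |a_n|^(1/n) and simplify:
|a_n|^(1/n) = 2^(2/n)/n
Take the limit as n -> infinity: L = 0.
Since L = 0 < 1, the root test implies convergence.

converges


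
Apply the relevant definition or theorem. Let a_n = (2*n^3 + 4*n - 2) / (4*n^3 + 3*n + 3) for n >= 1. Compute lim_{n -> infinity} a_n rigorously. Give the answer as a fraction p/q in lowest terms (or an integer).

Divide numerator and denominator by n^3, the highest power:
numerator / n^3 = 2 + 4/n^2 - 2/n^3
denominator / n^3 = 4 + 3/n^2 + 3/n^3
As n -> infinity, all terms of the form c/n^k (k >= 1) tend to 0.
So numerator / n^3 -> 2 and denominator / n^3 -> 4.
Therefore lim a_n = 1/2.

1/2


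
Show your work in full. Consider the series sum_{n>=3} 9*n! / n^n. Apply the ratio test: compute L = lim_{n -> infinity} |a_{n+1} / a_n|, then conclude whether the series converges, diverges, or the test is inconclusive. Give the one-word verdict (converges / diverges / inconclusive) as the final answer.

Let a_n denote the general term. Form the ratio a_{n+1}/a_n and simplify:
a_{n+1}/a_n = (n/(n + 1))^n
Take the limit as n -> infinity: L = exp(-1).
Since L = exp(-1) < 1, the ratio test implies the series converges.

converges


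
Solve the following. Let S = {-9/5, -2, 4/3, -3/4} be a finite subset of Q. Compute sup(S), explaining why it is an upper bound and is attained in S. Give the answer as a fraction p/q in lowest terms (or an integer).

S is finite, so sup(S) = max(S).
Sorted decreasing:
4/3, -3/4, -9/5, -2
The extremum is 4/3.
For every x in S, x <= 4/3. And 4/3 is in S, so it is attained.
Therefore sup(S) = 4/3.

4/3


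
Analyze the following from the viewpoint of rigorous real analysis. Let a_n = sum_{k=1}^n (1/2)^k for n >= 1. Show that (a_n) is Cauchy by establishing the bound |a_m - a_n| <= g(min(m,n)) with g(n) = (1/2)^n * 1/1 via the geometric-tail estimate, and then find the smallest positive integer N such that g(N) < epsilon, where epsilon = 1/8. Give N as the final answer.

For m > n >= 1: |a_m - a_n| = sum_{k=n+1}^m (1/2)^k < sum_{k=n+1}^infinity (1/2)^k = (1/2)^(n+1) / (1 - 1/2) = (1/2)^n * (1/2) * (2/1) = (1/2)^n * 1/1.
So g(n) = (1/2)^n / 1. Since g(n) -> 0, (a_n) is Cauchy.
Now solve g(N) < 1/8: (1/2)^N / 1 < 1/8 <=> 2^N > 1 / (1 * 1/8) = 8.
Check powers of 2: 2^3 = 8 <= 8, 2^4 = 16 > 8.
So the smallest such N is 4. Check: g(4) = 1/(1 * 16) = 1/16 < 1/8.

4


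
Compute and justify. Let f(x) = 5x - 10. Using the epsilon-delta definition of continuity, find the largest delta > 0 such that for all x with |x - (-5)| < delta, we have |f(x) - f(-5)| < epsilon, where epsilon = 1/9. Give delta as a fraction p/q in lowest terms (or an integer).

We compute f(-5) = 5*(-5) - 10 = -35.
|f(x) - f(-5)| = |5x - 10 - (-35)| = |5(x - (-5))| = 5|x - (-5)|.
We need 5|x - (-5)| < 1/9, i.e. |x - (-5)| < 1/9 / 5 = 1/45.
So any delta <= 1/45 works. Conversely, if delta > 1/45, then x = -5 + 1/45 satisfies |x - (-5)| = 1/45 < delta but |f(x) - f(-5)| = 5 * 1/45 = 1/9, which is not < 1/9; so no larger delta works.
Hence the largest such delta is 1/45.

1/45


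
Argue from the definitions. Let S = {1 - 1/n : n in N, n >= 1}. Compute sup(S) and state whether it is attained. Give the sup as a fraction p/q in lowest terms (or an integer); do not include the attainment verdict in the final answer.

Analysis:
- Values: 0, 1/2, 2/3, 3/4, ... strictly increasing.
- Minimum is 0 (n=1); inf = 0 (attained).
- 1 - 1/n -> 1 from below; sup = 1, not attained.
Conclusion: sup(S) = 1, not attained in S.

1


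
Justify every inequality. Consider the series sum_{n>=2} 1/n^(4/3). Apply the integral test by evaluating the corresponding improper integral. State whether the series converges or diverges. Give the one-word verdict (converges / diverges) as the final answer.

Let f(x) = x^(-4/3). Then f is positive, continuous, and decreasing on [2, infinity), so the integral test applies.
Compute the improper integral int_{2}^infinity f(x) dx:
  antiderivative F(x) = -3/x^(1/3).
  As x -> infinity, F(x) -> 0 (since p = 4/3 > 1).
  So int = F(infinity) - F(2) = 0 - (-3*2^(2/3)/2) = 3*2^(2/3)/2.
  Finite, so by the integral test, the series converges.

converges


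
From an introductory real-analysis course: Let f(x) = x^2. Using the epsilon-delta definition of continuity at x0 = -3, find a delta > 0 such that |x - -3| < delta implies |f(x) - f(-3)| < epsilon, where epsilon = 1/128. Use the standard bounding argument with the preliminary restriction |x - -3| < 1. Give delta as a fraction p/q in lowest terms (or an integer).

Factor: |x^2 - (-3)^2| = |x - -3| * |x + -3|.
Impose |x - -3| < 1 first. Then |x + -3| = |(x - -3) + 2*(-3)| <= |x - -3| + 2*|-3| < 1 + 6 = 7.
So |x^2 - (-3)^2| < delta * 7.
We need delta * 7 <= 1/128, i.e. delta <= 1/128/7 = 1/896.
Since 1/896 < 1, this is tighter than 1; take delta = 1/896.
So delta = 1/896 works.

1/896


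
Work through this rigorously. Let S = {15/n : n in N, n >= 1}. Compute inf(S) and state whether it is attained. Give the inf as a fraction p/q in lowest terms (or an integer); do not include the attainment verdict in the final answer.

Analysis:
- Values: 15, 15/2, 5, 15/4, ... strictly decreasing.
- The maximum is 15 (n=1); sup = 15 (attained).
- The set is bounded below by 0; 15/n -> 0 so 0 is the greatest lower bound.
- 0 is not in the set, so inf = 0 is not attained.
Conclusion: inf(S) = 0, not attained in S.

0


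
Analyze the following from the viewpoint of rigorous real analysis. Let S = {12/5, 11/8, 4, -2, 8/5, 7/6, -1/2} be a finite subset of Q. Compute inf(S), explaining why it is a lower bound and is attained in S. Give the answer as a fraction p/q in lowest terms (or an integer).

S is finite, so inf(S) = min(S).
Sorted increasing:
-2, -1/2, 7/6, 11/8, 8/5, 12/5, 4
The extremum is -2.
For every x in S, x >= -2. And -2 is in S, so it is attained.
Therefore inf(S) = -2.

-2


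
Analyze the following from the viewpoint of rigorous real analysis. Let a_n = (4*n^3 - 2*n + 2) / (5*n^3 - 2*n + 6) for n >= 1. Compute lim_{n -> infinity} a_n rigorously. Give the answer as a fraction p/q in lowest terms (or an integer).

Divide numerator and denominator by n^3, the highest power:
numerator / n^3 = 4 - 2/n^2 + 2/n^3
denominator / n^3 = 5 - 2/n^2 + 6/n^3
As n -> infinity, all terms of the form c/n^k (k >= 1) tend to 0.
So numerator / n^3 -> 4 and denominator / n^3 -> 5.
Therefore lim a_n = 4/5.

4/5


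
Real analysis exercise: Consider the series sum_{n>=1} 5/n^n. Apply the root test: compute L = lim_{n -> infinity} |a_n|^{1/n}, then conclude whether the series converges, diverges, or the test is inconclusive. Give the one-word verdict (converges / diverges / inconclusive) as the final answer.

Let a_n denote the general term. Form |a_n|^(1/n) and simplify:
|a_n|^(1/n) = 5^(1/n)/n
Take the limit as n -> infinity: L = 0.
Since L = 0 < 1, the root test implies convergence.

converges


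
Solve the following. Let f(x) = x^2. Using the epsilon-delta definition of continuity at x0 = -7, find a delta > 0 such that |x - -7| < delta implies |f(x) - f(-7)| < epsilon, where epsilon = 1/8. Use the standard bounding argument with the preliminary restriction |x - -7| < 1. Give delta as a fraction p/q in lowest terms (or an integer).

Factor: |x^2 - (-7)^2| = |x - -7| * |x + -7|.
Impose |x - -7| < 1 first. Then |x + -7| = |(x - -7) + 2*(-7)| <= |x - -7| + 2*|-7| < 1 + 14 = 15.
So |x^2 - (-7)^2| < delta * 15.
We need delta * 15 <= 1/8, i.e. delta <= 1/8/15 = 1/120.
Since 1/120 < 1, this is tighter than 1; take delta = 1/120.
So delta = 1/120 works.

1/120


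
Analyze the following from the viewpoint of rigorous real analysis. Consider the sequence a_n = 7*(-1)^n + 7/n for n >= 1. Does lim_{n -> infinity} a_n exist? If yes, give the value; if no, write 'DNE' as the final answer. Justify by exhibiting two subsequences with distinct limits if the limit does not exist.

Examine the behaviour of a_n along subsequences.
a_{2k} = 7 + 7/(2k) -> 7. a_{2k+1} = -7 + 7/(2k+1) -> -7.
Since these two subsequential limits are 7 and -7, distinct, the full sequence cannot converge (a convergent sequence has all subsequences tending to the same limit). So lim a_n does not exist.

DNE


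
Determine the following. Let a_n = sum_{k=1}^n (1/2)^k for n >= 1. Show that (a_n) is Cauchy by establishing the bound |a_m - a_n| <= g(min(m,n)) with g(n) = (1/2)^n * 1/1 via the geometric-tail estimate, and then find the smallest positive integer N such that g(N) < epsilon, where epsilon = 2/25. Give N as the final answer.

For m > n >= 1: |a_m - a_n| = sum_{k=n+1}^m (1/2)^k < sum_{k=n+1}^infinity (1/2)^k = (1/2)^(n+1) / (1 - 1/2) = (1/2)^n * (1/2) * (2/1) = (1/2)^n * 1/1.
So g(n) = (1/2)^n / 1. Since g(n) -> 0, (a_n) is Cauchy.
Now solve g(N) < 2/25: (1/2)^N / 1 < 2/25 <=> 2^N > 1 / (1 * 2/25) = 25/2.
Check powers of 2: 2^3 = 8 <= 25/2, 2^4 = 16 > 25/2.
So the smallest such N is 4. Check: g(4) = 1/(1 * 16) = 1/16 < 2/25.

4


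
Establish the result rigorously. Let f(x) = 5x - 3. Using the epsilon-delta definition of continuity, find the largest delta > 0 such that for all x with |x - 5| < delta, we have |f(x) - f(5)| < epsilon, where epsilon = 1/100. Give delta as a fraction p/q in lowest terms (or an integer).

We compute f(5) = 5*(5) - 3 = 22.
|f(x) - f(5)| = |5x - 3 - (22)| = |5(x - 5)| = 5|x - 5|.
We need 5|x - 5| < 1/100, i.e. |x - 5| < 1/100 / 5 = 1/500.
So any delta <= 1/500 works. Conversely, if delta > 1/500, then x = 5 + 1/500 satisfies |x - 5| = 1/500 < delta but |f(x) - f(5)| = 5 * 1/500 = 1/100, which is not < 1/100; so no larger delta works.
Hence the largest such delta is 1/500.

1/500


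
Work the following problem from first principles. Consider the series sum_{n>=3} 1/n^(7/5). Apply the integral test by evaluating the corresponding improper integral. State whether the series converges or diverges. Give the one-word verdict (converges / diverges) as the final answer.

Let f(x) = x^(-7/5). Then f is positive, continuous, and decreasing on [3, infinity), so the integral test applies.
Compute the improper integral int_{3}^infinity f(x) dx:
  antiderivative F(x) = -5/(2*x^(2/5)).
  As x -> infinity, F(x) -> 0 (since p = 7/5 > 1).
  So int = F(infinity) - F(3) = 0 - (-5*3^(3/5)/6) = 5*3^(3/5)/6.
  Finite, so by the integral test, the series converges.

converges


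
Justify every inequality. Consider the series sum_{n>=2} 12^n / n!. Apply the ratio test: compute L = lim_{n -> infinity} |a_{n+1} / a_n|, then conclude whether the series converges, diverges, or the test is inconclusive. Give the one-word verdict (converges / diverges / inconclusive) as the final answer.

Let a_n denote the general term. Form the ratio a_{n+1}/a_n and simplify:
a_{n+1}/a_n = 12/(n + 1)
Take the limit as n -> infinity: L = 0.
Since L = 0 < 1, the ratio test implies the series converges.

converges


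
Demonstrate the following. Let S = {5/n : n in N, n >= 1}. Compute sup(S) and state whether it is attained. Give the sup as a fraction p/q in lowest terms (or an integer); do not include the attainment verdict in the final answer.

Analysis:
- Values: 5, 5/2, 5/3, 5/4, ... strictly decreasing.
- The maximum is 5 (n=1); sup = 5 (attained).
- The set is bounded below by 0; 5/n -> 0 so 0 is the greatest lower bound.
- 0 is not in the set, so inf = 0 is not attained.
Conclusion: sup(S) = 5, attained in S.

5


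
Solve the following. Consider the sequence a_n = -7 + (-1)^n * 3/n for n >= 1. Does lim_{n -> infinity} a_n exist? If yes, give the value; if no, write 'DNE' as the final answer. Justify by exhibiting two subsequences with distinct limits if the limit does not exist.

Examine the behaviour of a_n along subsequences.
Even-n subsequence a_{2k} = -7 + 3/(2k) -> -7. Odd-n subsequence a_{2k+1} = -7 - 3/(2k+1) -> -7. Both tend to -7, which suggests the limit is -7; verify directly.
|a_n - (-7)| = |(-1)^n * 3/n| = 3/n for every n >= 1.
Given epsilon > 0, choose a positive integer N > 3/epsilon. Then for all n >= N, |a_n - (-7)| = 3/n <= 3/N < epsilon.
So by the definition of the limit, lim a_n exists and equals -7.

-7
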